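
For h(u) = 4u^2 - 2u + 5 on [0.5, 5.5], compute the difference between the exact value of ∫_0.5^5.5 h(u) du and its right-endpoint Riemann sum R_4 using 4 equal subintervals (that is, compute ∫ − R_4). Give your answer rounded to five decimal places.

-73.95833

Exact integral: ∫_0.5^5.5 h(u) du ≈ 216.6666667.
R_4 = 290.625.
Error ≈ 216.6666667 − 290.625 ≈ -73.95833.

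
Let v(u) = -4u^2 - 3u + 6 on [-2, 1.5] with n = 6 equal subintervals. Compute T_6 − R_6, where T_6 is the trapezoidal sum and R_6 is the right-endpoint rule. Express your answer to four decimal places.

T_6 ≈ 7.664352.
R_6 ≈ 6.643519.
T_6 − R_6 ≈ 1.0208.

1.0208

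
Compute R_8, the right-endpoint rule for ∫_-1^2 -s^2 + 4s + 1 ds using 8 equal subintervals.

Δs = (2 − (-1))/8 = 0.375.
Right endpoints: -0.625, -0.25, 0.125, 0.5, 0.875, 1.25, 1.625, 2.
f(-0.625) = -1.890625, f(-0.25) = -0.0625, f(0.125) = 1.484375, f(0.5) = 2.75, f(0.875) = 3.734375, f(1.25) = 4.4375, f(1.625) = 4.859375, f(2) = 5.
Sum = Δs · [f(-0.625) + f(-0.25) + f(0.125) + ...].
Sum = 7.6171875.

7.6171875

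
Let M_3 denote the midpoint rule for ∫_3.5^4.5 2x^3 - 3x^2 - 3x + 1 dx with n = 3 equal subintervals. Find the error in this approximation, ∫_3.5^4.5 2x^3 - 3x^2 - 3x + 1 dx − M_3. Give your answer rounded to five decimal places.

0.19444

Exact integral: ∫_3.5^4.5 f(x) dx = 70.75.
M_3 ≈ 70.5555556.
Error ≈ 70.75 − 70.5555556 ≈ 0.19444.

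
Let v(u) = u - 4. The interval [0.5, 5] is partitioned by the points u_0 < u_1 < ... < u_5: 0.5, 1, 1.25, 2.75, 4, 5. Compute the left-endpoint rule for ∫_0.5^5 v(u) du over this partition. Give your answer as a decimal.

-8.1875

Subinterval widths: 0.5, 0.25, 1.5, 1.25, 1.
Left endpoints: 0.5, 1, 1.25, 2.75, 4.
v(0.5) = -3.5, v(1) = -3, v(1.25) = -2.75, v(2.75) = -1.25, v(4) = 0.
Sum = Σ Δu_i · v(u_i).
Sum = -8.1875.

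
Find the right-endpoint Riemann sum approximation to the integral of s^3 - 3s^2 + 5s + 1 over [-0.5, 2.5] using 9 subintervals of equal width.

Δs = (2.5 − (-0.5))/9 = 1/3.
Right endpoints: -1/6, 1/6, 0.5, 5/6, 7/6, 1.5, 11/6, 13/6, 2.5.
f(-1/6) = 17/216, f(1/6) = 379/216, f(0.5) = 2.875, f(5/6) = 791/216, f(7/6) = 937/216, f(1.5) = 5.125, f(11/6) = 1349/216, f(13/6) = 1711/216, f(2.5) = 10.375.
Sum = Δs · [f(-1/6) + f(1/6) + f(0.5) + ...].
Sum = 14.125.

14.125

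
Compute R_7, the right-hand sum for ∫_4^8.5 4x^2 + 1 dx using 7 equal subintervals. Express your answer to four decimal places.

811.5612

Δx = (8.5 − 4)/7 = 9/14.
Right endpoints: 65/14, 37/7, 83/14, 46/7, 101/14, 55/7, 8.5.
f(65/14) = 4274/49, f(37/7) = 5525/49, f(83/14) = 6938/49, f(46/7) = 8513/49, f(101/14) = 10250/49, f(55/7) = 12149/49, f(8.5) = 290.
Sum = Δx · [f(65/14) + f(37/7) + f(83/14) + ...].
Sum ≈ 811.5612.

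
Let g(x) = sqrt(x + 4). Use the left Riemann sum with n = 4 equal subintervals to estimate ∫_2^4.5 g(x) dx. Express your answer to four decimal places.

6.5764

Δx = (4.5 − 2)/4 = 0.625.
Left endpoints: 2, 2.625, 3.25, 3.875.
g(2) ≈ 2.4495, g(2.625) ≈ 2.5739, g(3.25) ≈ 2.6926, g(3.875) ≈ 2.8062.
Sum = Δx · [g(2) + g(2.625) + g(3.25) + g(3.875)].
Sum ≈ 6.5764.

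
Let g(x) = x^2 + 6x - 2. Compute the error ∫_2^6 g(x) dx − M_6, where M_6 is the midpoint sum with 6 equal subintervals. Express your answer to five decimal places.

Exact integral: ∫_2^6 g(x) dx ≈ 157.3333333.
M_6 ≈ 157.1851852.
Error ≈ 157.3333333 − 157.1851852 ≈ 0.14815.

0.14815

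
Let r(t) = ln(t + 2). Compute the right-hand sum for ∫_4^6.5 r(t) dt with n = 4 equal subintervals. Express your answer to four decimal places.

Δt = (6.5 − 4)/4 = 0.625.
Right endpoints: 4.625, 5.25, 5.875, 6.5.
r(4.625) ≈ 1.8909, r(5.25) ≈ 1.9810, r(5.875) ≈ 2.0637, r(6.5) ≈ 2.1401.
Sum = Δt · [r(4.625) + r(5.25) + r(5.875) + r(6.5)].
Sum ≈ 5.0473.

5.0473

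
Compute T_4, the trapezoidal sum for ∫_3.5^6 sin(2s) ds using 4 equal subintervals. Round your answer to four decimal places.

-0.0390

Δs = (6 − 3.5)/4 = 0.625.
f(3.5) ≈ 0.6570, f(4.125) ≈ 0.9226, f(4.75) ≈ -0.0752, f(5.375) ≈ -0.9700, f(6) ≈ -0.5366.
T_4 = (Δs/2)·[f(s_0) + 2f(s_1) + 2f(s_2) + 2f(s_3) + f(s_4)].
Sum ≈ -0.0390.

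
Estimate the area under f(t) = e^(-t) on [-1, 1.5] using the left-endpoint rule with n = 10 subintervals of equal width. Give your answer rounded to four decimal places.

2.8200

Δt = (1.5 − (-1))/10 = 0.25.
Left endpoints: -1, -0.75, -0.5, -0.25, 0, 0.25, 0.5, 0.75, 1, 1.25.
f(-1) ≈ 2.7183, f(-0.75) ≈ 2.1170, f(-0.5) ≈ 1.6487, f(-0.25) ≈ 1.2840, f(0) ≈ 1.0000, f(0.25) ≈ 0.7788, f(0.5) ≈ 0.6065, f(0.75) ≈ 0.4724, f(1) ≈ 0.3679, f(1.25) ≈ 0.2865.
Sum = Δt · [f(-1) + f(-0.75) + f(-0.5) + ...].
Sum ≈ 2.8200.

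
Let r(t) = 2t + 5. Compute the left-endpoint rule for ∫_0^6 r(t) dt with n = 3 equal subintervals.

Δt = (6 − 0)/3 = 2.
Left endpoints: 0, 2, 4.
r(0) = 5, r(2) = 9, r(4) = 13.
Sum = Δt · [r(0) + r(2) + r(4)].
Sum = 54.

54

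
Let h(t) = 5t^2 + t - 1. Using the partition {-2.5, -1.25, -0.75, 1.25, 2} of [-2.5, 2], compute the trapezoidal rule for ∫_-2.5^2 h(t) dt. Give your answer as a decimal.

42.5

Subinterval widths: 1.25, 0.5, 2, 0.75.
h(-2.5) = 27.75, h(-1.25) = 5.5625, h(-0.75) = 1.0625, h(1.25) = 8.0625, h(2) = 21.
On each subinterval the trapezoid contributes (Δt_i/2)·[h(t_{i-1}) + h(t_i)].
Sum = 42.5.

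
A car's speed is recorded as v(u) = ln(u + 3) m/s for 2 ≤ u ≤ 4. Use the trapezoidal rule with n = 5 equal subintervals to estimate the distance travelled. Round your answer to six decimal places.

3.573420

Δu = (4 − 2)/5 = 0.4.
v(2) ≈ 1.609438, v(2.4) ≈ 1.686399, v(2.8) ≈ 1.757858, v(3.2) ≈ 1.824549, v(3.6) ≈ 1.887070, v(4) ≈ 1.945910.
T_5 = (Δu/2)·[v(u_0) + 2v(u_1) + ... + 2v(u_{4}) + v(u_5)].
Sum ≈ 3.573420.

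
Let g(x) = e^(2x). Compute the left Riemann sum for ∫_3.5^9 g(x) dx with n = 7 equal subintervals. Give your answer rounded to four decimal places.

13527952.5510

Δx = (9 − 3.5)/7 = 11/14.
Left endpoints: 3.5, 30/7, 71/14, 41/7, 93/14, 52/7, 115/14.
g(3.5) ≈ 1096.6332, g(30/7) ≈ 5278.6654, g(71/14) ≈ 25408.9599, g(41/7) ≈ 122306.5301, g(93/14) ≈ 588724.8971, g(52/7) ≈ 2833838.9141, g(115/14) ≈ 13640739.5562.
Sum = Δx · [g(3.5) + g(30/7) + g(71/14) + ...].
Sum ≈ 13527952.5510.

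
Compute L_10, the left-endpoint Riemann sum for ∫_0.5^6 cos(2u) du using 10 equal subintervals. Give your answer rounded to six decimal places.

-0.701580

Δu = (6 − 0.5)/10 = 0.55.
Left endpoints: 0.5, 1.05, 1.6, 2.15, 2.7, 3.25, 3.8, 4.35, 4.9, 5.45.
f(0.5) ≈ 0.540302, f(1.05) ≈ -0.504846, f(1.6) ≈ -0.998295, f(2.15) ≈ -0.400799, f(2.7) ≈ 0.634693, f(3.25) ≈ 0.976588, f(3.8) ≈ 0.251260, f(4.35) ≈ -0.748647, f(4.9) ≈ -0.930426, f(5.45) ≈ -0.095429.
Sum = Δu · [f(0.5) + f(1.05) + f(1.6) + ...].
Sum ≈ -0.701580.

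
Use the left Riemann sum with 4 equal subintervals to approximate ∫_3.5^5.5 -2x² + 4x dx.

-39.5

Δx = (5.5 − 3.5)/4 = 0.5.
Left endpoints: 3.5, 4, 4.5, 5.
f(3.5) = -10.5, f(4) = -16, f(4.5) = -22.5, f(5) = -30.
Sum = Δx · [f(3.5) + f(4) + f(4.5) + f(5)].
Sum = -39.5.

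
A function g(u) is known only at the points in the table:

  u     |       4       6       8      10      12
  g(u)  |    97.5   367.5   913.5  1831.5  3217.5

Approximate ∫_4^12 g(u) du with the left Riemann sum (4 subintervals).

6420

Δu = 2.
Sum = 2·[97.5 + 367.5 + 913.5 + 1831.5] = 6420.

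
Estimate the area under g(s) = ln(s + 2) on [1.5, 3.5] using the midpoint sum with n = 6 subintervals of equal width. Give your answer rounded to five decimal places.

Δs = (3.5 − 1.5)/6 = 1/3.
Midpoints: 5/3, 2, 7/3, 8/3, 3, 10/3.
g(5/3) ≈ 1.29928, g(2) ≈ 1.38629, g(7/3) ≈ 1.46634, g(8/3) ≈ 1.54045, g(3) ≈ 1.60944, g(10/3) ≈ 1.67398.
Sum = Δs · [g(5/3) + g(2) + g(7/3) + ...].
Sum ≈ 2.99192.

2.99192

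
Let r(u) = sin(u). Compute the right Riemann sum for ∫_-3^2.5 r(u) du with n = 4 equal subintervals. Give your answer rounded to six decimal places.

0.350356

Δu = (2.5 − (-3))/4 = 1.375.
Right endpoints: -1.625, -0.25, 1.125, 2.5.
r(-1.625) ≈ -0.998531, r(-0.25) ≈ -0.247404, r(1.125) ≈ 0.902268, r(2.5) ≈ 0.598472.
Sum = Δu · [r(-1.625) + r(-0.25) + r(1.125) + r(2.5)].
Sum ≈ 0.350356.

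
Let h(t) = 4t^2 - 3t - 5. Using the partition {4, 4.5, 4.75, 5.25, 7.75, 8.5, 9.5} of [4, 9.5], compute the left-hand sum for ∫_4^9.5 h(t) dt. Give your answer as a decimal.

Subinterval widths: 0.5, 0.25, 0.5, 2.5, 0.75, 1.
Left endpoints: 4, 4.5, 4.75, 5.25, 7.75, 8.5.
h(4) = 47, h(4.5) = 62.5, h(4.75) = 71, h(5.25) = 89.5, h(7.75) = 212, h(8.5) = 258.5.
Sum = Σ Δt_i · h(t_i).
Sum = 715.875.

715.875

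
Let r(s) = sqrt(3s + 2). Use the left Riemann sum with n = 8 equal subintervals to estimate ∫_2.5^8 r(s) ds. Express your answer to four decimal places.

Δs = (8 − 2.5)/8 = 0.6875.
Left endpoints: 2.5, 3.1875, 3.875, 4.5625, 5.25, 5.9375, 6.625, 7.3125.
r(2.5) ≈ 3.0822, r(3.1875) ≈ 3.4004, r(3.875) ≈ 3.6912, r(4.5625) ≈ 3.9607, r(5.25) ≈ 4.2131, r(5.9375) ≈ 4.4511, r(6.625) ≈ 4.6771, r(7.3125) ≈ 4.8926.
Sum = Δs · [r(2.5) + r(3.1875) + r(3.875) + ...].
Sum ≈ 22.2533.

22.2533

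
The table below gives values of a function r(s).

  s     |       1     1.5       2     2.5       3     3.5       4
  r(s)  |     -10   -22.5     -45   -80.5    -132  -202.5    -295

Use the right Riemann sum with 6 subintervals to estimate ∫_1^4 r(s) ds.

-388.75

Δs = 0.5.
Sum = 0.5·[(-22.5) + (-45) + (-80.5) + (-132) + (-202.5) + (-295)] = -388.75.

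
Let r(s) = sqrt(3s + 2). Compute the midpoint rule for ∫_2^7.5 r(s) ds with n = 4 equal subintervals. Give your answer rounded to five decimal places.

21.93800

Δs = (7.5 − 2)/4 = 1.375.
Midpoints: 2.6875, 4.0625, 5.4375, 6.8125.
r(2.6875) ≈ 3.17214, r(4.0625) ≈ 3.76663, r(5.4375) ≈ 4.27931, r(6.8125) ≈ 4.73682.
Sum = Δs · [r(2.6875) + r(4.0625) + r(5.4375) + r(6.8125)].
Sum ≈ 21.93800.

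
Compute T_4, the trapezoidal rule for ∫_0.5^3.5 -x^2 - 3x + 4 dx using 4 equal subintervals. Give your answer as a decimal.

Δx = (3.5 − 0.5)/4 = 0.75.
f(0.5) = 2.25, f(1.25) = -1.3125, f(2) = -6, f(2.75) = -11.8125, f(3.5) = -18.75.
T_4 = (Δx/2)·[f(x_0) + 2f(x_1) + 2f(x_2) + 2f(x_3) + f(x_4)].
Sum = -20.53125.

-20.53125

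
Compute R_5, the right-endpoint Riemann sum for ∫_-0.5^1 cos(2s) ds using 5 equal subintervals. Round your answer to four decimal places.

0.7055

Δs = (1 − (-0.5))/5 = 0.3.
Right endpoints: -0.2, 0.1, 0.4, 0.7, 1.
f(-0.2) ≈ 0.9211, f(0.1) ≈ 0.9801, f(0.4) ≈ 0.6967, f(0.7) ≈ 0.1700, f(1) ≈ -0.4161.
Sum = Δs · [f(-0.2) + f(0.1) + f(0.4) + f(0.7) + f(1)].
Sum ≈ 0.7055.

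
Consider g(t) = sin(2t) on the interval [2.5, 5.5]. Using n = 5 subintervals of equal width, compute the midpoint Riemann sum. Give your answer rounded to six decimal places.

Δt = (5.5 − 2.5)/5 = 0.6.
Midpoints: 2.8, 3.4, 4, 4.6, 5.2.
g(2.8) ≈ -0.631267, g(3.4) ≈ 0.494113, g(4) ≈ 0.989358, g(4.6) ≈ 0.222890, g(5.2) ≈ -0.827826.
Sum = Δt · [g(2.8) + g(3.4) + g(4) + g(4.6) + g(5.2)].
Sum ≈ 0.148361.

0.148361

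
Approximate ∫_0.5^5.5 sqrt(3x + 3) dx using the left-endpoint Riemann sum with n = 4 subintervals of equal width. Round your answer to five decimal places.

15.53291

Δx = (5.5 − 0.5)/4 = 1.25.
Left endpoints: 0.5, 1.75, 3, 4.25.
f(0.5) ≈ 2.12132, f(1.75) ≈ 2.87228, f(3) ≈ 3.46410, f(4.25) ≈ 3.96863.
Sum = Δx · [f(0.5) + f(1.75) + f(3) + f(4.25)].
Sum ≈ 15.53291.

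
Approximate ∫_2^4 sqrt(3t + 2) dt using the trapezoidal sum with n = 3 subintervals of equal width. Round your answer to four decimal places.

6.6076

Δt = (4 − 2)/3 = 2/3.
f(2) ≈ 2.8284, f(8/3) ≈ 3.1623, f(10/3) ≈ 3.4641, f(4) ≈ 3.7417.
T_3 = (Δt/2)·[f(t_0) + 2f(t_1) + 2f(t_2) + f(t_3)].
Sum ≈ 6.6076.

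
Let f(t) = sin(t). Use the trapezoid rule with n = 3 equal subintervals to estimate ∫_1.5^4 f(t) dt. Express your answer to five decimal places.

0.68197

Δt = (4 − 1.5)/3 = 5/6.
f(1.5) ≈ 0.99749, f(7/3) ≈ 0.72309, f(19/6) ≈ -0.02507, f(4) ≈ -0.75680.
T_3 = (Δt/2)·[f(t_0) + 2f(t_1) + 2f(t_2) + f(t_3)].
Sum ≈ 0.68197.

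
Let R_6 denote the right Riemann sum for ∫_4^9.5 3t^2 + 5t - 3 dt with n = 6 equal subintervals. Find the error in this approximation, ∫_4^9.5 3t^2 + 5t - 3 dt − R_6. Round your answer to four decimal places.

Exact integral: ∫_4^9.5 f(t) dt = 962.5.
R_6 ≈ 1079.508681.
Error ≈ 962.5 − 1079.508681 ≈ -117.0087.

-117.0087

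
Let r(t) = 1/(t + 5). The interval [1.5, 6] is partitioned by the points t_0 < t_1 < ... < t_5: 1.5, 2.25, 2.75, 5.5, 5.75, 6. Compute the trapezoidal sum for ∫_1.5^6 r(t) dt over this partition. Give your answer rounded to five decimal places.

Subinterval widths: 0.75, 0.5, 2.75, 0.25, 0.25.
r(1.5) = 2/13, r(2.25) = 4/29, r(2.75) = 4/31, r(5.5) = 2/21, r(5.75) = 4/43, r(6) = 1/11.
On each subinterval the trapezoid contributes (Δt_i/2)·[r(t_{i-1}) + r(t_i)].
Sum ≈ 0.53105.

0.53105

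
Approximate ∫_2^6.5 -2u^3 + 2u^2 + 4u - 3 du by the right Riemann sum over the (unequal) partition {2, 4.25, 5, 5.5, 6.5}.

Subinterval widths: 2.25, 0.75, 0.5, 1.
Right endpoints: 4.25, 5, 5.5, 6.5.
f(4.25) = -103.40625, f(5) = -183, f(5.5) = -253.25, f(6.5) = -441.75.
Sum = Σ Δu_i · f(u_i).
Sum = -938.2890625.

-938.2890625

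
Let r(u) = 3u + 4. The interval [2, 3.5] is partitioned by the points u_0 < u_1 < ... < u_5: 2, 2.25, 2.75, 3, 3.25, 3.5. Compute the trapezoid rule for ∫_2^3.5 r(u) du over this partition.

18.375

Subinterval widths: 0.25, 0.5, 0.25, 0.25, 0.25.
r(2) = 10, r(2.25) = 10.75, r(2.75) = 12.25, r(3) = 13, r(3.25) = 13.75, r(3.5) = 14.5.
On each subinterval the trapezoid contributes (Δu_i/2)·[r(u_{i-1}) + r(u_i)].
Sum = 18.375.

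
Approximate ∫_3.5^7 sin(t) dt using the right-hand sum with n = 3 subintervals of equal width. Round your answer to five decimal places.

Δt = (7 − 3.5)/3 = 7/6.
Right endpoints: 14/3, 35/6, 7.
f(14/3) ≈ -0.99895, f(35/6) ≈ -0.43483, f(7) ≈ 0.65699.
Sum = Δt · [f(14/3) + f(35/6) + f(7)].
Sum ≈ -0.90627.

-0.90627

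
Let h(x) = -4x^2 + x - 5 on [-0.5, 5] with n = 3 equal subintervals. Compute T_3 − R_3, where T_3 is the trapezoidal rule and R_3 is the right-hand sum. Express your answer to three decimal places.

85.708

T_3 ≈ -194.28241.
R_3 ≈ -279.99074.
T_3 − R_3 ≈ 85.708.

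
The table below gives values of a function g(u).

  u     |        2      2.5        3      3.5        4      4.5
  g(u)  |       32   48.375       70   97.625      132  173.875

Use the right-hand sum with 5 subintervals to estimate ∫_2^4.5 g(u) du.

Δu = 0.5.
Sum = 0.5·[48.375 + 70 + 97.625 + 132 + 173.875] = 260.9375.

260.9375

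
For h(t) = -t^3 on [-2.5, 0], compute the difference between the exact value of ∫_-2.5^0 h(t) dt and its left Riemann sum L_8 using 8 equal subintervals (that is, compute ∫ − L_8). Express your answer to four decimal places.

-2.5940

Exact integral: ∫_-2.5^0 h(t) dt = 9.765625.
L_8 ≈ 12.359619.
Error ≈ 9.765625 − 12.359619 ≈ -2.5940.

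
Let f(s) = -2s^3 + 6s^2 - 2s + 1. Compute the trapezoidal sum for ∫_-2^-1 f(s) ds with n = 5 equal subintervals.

25.6

Δs = (-1 − (-2))/5 = 0.2.
f(-2) = 45, f(-1.8) = 35.704, f(-1.6) = 27.752, f(-1.4) = 21.048, f(-1.2) = 15.496, f(-1) = 11.
T_5 = (Δs/2)·[f(s_0) + 2f(s_1) + ... + 2f(s_{4}) + f(s_5)].
Sum = 25.6.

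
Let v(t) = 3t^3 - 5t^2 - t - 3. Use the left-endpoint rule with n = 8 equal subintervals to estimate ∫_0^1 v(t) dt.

-4.23046875

Δt = (1 − 0)/8 = 0.125.
Left endpoints: 0, 0.125, 0.25, 0.375, 0.5, 0.625, 0.75, 0.875.
v(0) = -3, v(0.125) = -1637/512, v(0.25) = -3.515625, v(0.375) = -2007/512, v(0.5) = -4.375, v(0.625) = -2481/512, v(0.75) = -5.296875, v(0.875) = -2915/512.
Sum = Δt · [v(0) + v(0.125) + v(0.25) + ...].
Sum = -4.23046875.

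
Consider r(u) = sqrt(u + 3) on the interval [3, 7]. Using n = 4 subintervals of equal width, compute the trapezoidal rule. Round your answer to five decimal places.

Δu = (7 − 3)/4 = 1.
r(3) ≈ 2.44949, r(4) ≈ 2.64575, r(5) ≈ 2.82843, r(6) ≈ 3.00000, r(7) ≈ 3.16228.
T_4 = (Δu/2)·[r(u_0) + 2r(u_1) + 2r(u_2) + 2r(u_3) + r(u_4)].
Sum ≈ 11.28006.

11.28006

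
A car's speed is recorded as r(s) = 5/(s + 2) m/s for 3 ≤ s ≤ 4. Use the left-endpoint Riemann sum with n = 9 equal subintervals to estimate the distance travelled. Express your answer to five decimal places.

0.92093

Δs = (4 − 3)/9 = 1/9.
Left endpoints: 3, 28/9, 29/9, 10/3, 31/9, 32/9, 11/3, 34/9, 35/9.
r(3) = 1, r(28/9) = 45/46, r(29/9) = 45/47, r(10/3) = 0.9375, r(31/9) = 45/49, r(32/9) = 0.9, r(11/3) = 15/17, r(34/9) = 45/52, r(35/9) = 45/53.
Sum = Δs · [r(3) + r(28/9) + r(29/9) + ...].
Sum ≈ 0.92093.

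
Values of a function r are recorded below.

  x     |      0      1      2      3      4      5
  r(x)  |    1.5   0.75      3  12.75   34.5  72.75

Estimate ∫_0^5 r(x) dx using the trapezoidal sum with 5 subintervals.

Δx = 1.
T_5 = (1/2)·[1.5 + 2·0.75 + 2·3 + 2·12.75 + 2·34.5 + 72.75] = 88.125.

88.125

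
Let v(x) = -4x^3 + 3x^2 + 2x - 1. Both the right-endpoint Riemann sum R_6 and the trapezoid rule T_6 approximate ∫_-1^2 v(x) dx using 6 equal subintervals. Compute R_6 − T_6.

R_6 = -11.625.
T_6 = -6.375.
R_6 − T_6 = -5.25.

-5.25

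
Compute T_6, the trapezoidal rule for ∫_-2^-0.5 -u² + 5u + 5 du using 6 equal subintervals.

-4.515625

Δu = (-0.5 − (-2))/6 = 0.25.
f(-2) = -9, f(-1.75) = -6.8125, f(-1.5) = -4.75, f(-1.25) = -2.8125, f(-1) = -1, f(-0.75) = 0.6875, f(-0.5) = 2.25.
T_6 = (Δu/2)·[f(u_0) + 2f(u_1) + ... + 2f(u_{5}) + f(u_6)].
Sum = -4.515625.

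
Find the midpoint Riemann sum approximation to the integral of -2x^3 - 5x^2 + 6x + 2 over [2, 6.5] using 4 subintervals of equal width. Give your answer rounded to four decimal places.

-1190.6807

Δx = (6.5 − 2)/4 = 1.125.
Midpoints: 2.5625, 3.6875, 4.8125, 5.9375.
f(2.5625) = -100577/2048, f(3.6875) = -295211/2048, f(4.8125) = -630461/2048, f(5.9375) = -1141319/2048.
Sum = Δx · [f(2.5625) + f(3.6875) + f(4.8125) + f(5.9375)].
Sum ≈ -1190.6807.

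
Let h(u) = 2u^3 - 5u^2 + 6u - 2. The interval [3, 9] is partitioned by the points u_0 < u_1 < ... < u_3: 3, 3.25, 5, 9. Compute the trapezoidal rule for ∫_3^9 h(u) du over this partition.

2686.34375

Subinterval widths: 0.25, 1.75, 4.
h(3) = 25, h(3.25) = 33.34375, h(5) = 153, h(9) = 1105.
On each subinterval the trapezoid contributes (Δu_i/2)·[h(u_{i-1}) + h(u_i)].
Sum = 2686.34375.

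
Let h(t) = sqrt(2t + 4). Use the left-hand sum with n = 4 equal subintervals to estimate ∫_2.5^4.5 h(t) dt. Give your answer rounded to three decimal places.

Δt = (4.5 − 2.5)/4 = 0.5.
Left endpoints: 2.5, 3, 3.5, 4.
h(2.5) ≈ 3.000, h(3) ≈ 3.162, h(3.5) ≈ 3.317, h(4) ≈ 3.464.
Sum = Δt · [h(2.5) + h(3) + h(3.5) + h(4)].
Sum ≈ 6.472.

6.472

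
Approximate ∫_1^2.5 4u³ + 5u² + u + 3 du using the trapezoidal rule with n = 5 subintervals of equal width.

70.1475

Δu = (2.5 − 1)/5 = 0.3.
f(1) = 13, f(1.3) = 21.538, f(1.6) = 33.784, f(1.9) = 50.386, f(2.2) = 71.992, f(2.5) = 99.25.
T_5 = (Δu/2)·[f(u_0) + 2f(u_1) + ... + 2f(u_{4}) + f(u_5)].
Sum = 70.1475.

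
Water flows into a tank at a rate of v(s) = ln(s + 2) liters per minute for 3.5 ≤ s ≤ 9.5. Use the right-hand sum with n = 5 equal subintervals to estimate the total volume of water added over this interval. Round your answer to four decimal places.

13.1421

Δs = (9.5 − 3.5)/5 = 1.2.
Right endpoints: 4.7, 5.9, 7.1, 8.3, 9.5.
v(4.7) ≈ 1.9021, v(5.9) ≈ 2.0669, v(7.1) ≈ 2.2083, v(8.3) ≈ 2.3321, v(9.5) ≈ 2.4423.
Sum = Δs · [v(4.7) + v(5.9) + v(7.1) + v(8.3) + v(9.5)].
Sum ≈ 13.1421.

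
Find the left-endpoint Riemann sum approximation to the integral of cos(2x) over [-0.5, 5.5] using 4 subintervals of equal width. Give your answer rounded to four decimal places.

0.3935

Δx = (5.5 − (-0.5))/4 = 1.5.
Left endpoints: -0.5, 1, 2.5, 4.
f(-0.5) ≈ 0.5403, f(1) ≈ -0.4161, f(2.5) ≈ 0.2837, f(4) ≈ -0.1455.
Sum = Δx · [f(-0.5) + f(1) + f(2.5) + f(4)].
Sum ≈ 0.3935.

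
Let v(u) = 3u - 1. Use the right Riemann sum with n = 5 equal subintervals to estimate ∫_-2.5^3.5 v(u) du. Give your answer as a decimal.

Δu = (3.5 − (-2.5))/5 = 1.2.
Right endpoints: -1.3, -0.1, 1.1, 2.3, 3.5.
v(-1.3) = -4.9, v(-0.1) = -1.3, v(1.1) = 2.3, v(2.3) = 5.9, v(3.5) = 9.5.
Sum = Δu · [v(-1.3) + v(-0.1) + v(1.1) + v(2.3) + v(3.5)].
Sum = 13.8.

13.8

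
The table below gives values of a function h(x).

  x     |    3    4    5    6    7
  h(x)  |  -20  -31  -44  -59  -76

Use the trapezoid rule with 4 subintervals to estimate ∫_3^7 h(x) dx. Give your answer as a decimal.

-182

Δx = 1.
T_4 = (1/2)·[(-20) + 2·(-31) + 2·(-44) + 2·(-59) + (-76)] = -182.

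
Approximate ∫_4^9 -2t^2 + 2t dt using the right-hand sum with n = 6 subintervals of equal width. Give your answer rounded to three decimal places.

-429.491

Δt = (9 − 4)/6 = 5/6.
Right endpoints: 29/6, 17/3, 6.5, 22/3, 49/6, 9.
f(29/6) = -667/18, f(17/3) = -476/9, f(6.5) = -71.5, f(22/3) = -836/9, f(49/6) = -2107/18, f(9) = -144.
Sum = Δt · [f(29/6) + f(17/3) + f(6.5) + ...].
Sum ≈ -429.491.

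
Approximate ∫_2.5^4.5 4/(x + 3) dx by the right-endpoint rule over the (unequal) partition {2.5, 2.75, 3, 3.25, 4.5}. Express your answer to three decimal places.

Subinterval widths: 0.25, 0.25, 0.25, 1.25.
Right endpoints: 2.75, 3, 3.25, 4.5.
f(2.75) = 16/23, f(3) = 2/3, f(3.25) = 0.64, f(4.5) = 8/15.
Sum = Σ Δx_i · f(x_i).
Sum ≈ 1.167.

1.167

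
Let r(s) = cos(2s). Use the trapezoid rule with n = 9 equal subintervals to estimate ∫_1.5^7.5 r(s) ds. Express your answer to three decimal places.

Δs = (7.5 − 1.5)/9 = 2/3.
r(1.5) ≈ -0.990, r(13/6) ≈ -0.370, r(17/6) ≈ 0.816, r(3.5) ≈ 0.754, r(25/6) ≈ -0.461, r(29/6) ≈ -0.971, r(5.5) ≈ 0.004, r(37/6) ≈ 0.973, r(41/6) ≈ 0.453, r(7.5) ≈ -0.760.
T_9 = (Δs/2)·[r(s_0) + 2r(s_1) + ... + 2r(s_{8}) + r(s_9)].
Sum ≈ 0.216.

0.216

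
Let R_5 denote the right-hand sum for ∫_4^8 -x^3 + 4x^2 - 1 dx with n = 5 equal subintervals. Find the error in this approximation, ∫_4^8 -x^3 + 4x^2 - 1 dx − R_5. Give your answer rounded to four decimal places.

Exact integral: ∫_4^8 f(x) dx ≈ -366.666667.
R_5 = -475.04.
Error ≈ -366.666667 − (-475.04) ≈ 108.3733.

108.3733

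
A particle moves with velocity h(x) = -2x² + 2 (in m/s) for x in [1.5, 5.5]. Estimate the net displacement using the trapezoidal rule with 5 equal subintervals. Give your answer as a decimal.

Δx = (5.5 − 1.5)/5 = 0.8.
h(1.5) = -2.5, h(2.3) = -8.58, h(3.1) = -17.22, h(3.9) = -28.42, h(4.7) = -42.18, h(5.5) = -58.5.
T_5 = (Δx/2)·[h(x_0) + 2h(x_1) + ... + 2h(x_{4}) + h(x_5)].
Sum = -101.52.

-101.52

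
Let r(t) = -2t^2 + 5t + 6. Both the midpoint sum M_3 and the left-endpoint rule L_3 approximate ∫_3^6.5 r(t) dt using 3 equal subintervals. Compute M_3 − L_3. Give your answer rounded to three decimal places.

-26.201

M_3 ≈ -60.16435.
L_3 ≈ -33.96296.
M_3 − L_3 ≈ -26.201.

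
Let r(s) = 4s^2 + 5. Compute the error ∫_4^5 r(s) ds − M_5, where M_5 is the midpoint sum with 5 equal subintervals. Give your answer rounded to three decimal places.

0.013

Exact integral: ∫_4^5 r(s) ds ≈ 86.33333.
M_5 = 86.32.
Error ≈ 86.33333 − 86.32 ≈ 0.013.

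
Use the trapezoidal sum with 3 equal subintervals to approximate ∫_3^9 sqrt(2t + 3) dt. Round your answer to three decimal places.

23.040

Δt = (9 − 3)/3 = 2.
f(3) ≈ 3.000, f(5) ≈ 3.606, f(7) ≈ 4.123, f(9) ≈ 4.583.
T_3 = (Δt/2)·[f(t_0) + 2f(t_1) + 2f(t_2) + f(t_3)].
Sum ≈ 23.040.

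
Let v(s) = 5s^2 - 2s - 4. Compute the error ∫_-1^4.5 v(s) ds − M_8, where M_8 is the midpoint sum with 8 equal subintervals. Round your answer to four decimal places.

1.0832

Exact integral: ∫_-1^4.5 v(s) ds ≈ 112.291667.
M_8 ≈ 111.208496.
Error ≈ 112.291667 − 111.208496 ≈ 1.0832.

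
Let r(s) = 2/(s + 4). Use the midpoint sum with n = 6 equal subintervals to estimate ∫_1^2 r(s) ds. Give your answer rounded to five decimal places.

0.36461

Δs = (2 − 1)/6 = 1/6.
Midpoints: 13/12, 1.25, 17/12, 19/12, 1.75, 23/12.
r(13/12) = 24/61, r(1.25) = 8/21, r(17/12) = 24/65, r(19/12) = 24/67, r(1.75) = 8/23, r(23/12) = 24/71.
Sum = Δs · [r(13/12) + r(1.25) + r(17/12) + ...].
Sum ≈ 0.36461.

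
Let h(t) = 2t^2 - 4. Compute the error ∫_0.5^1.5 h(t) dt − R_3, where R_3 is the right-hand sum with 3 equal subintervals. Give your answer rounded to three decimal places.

Exact integral: ∫_0.5^1.5 h(t) dt ≈ -1.83333.
R_3 ≈ -1.12963.
Error ≈ -1.83333 − (-1.12963) ≈ -0.704.

-0.704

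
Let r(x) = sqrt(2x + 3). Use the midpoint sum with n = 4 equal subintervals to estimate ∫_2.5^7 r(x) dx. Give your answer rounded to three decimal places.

Δx = (7 − 2.5)/4 = 1.125.
Midpoints: 3.0625, 4.1875, 5.3125, 6.4375.
r(3.0625) ≈ 3.021, r(4.1875) ≈ 3.373, r(5.3125) ≈ 3.691, r(6.4375) ≈ 3.984.
Sum = Δx · [r(3.0625) + r(4.1875) + r(5.3125) + r(6.4375)].
Sum ≈ 15.828.

15.828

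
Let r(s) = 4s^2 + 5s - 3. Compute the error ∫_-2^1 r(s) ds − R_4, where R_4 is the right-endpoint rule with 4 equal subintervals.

Exact integral: ∫_-2^1 r(s) ds = -4.5.
R_4 = -2.25.
Error = -4.5 − (-2.25) = -2.25.

-2.25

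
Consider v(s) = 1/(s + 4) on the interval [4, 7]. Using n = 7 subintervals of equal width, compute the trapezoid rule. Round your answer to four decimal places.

0.3186

Δs = (7 − 4)/7 = 3/7.
v(4) = 0.125, v(31/7) = 7/59, v(34/7) = 7/62, v(37/7) = 7/65, v(40/7) = 7/68, v(43/7) = 7/71, v(46/7) = 7/74, v(7) = 1/11.
T_7 = (Δs/2)·[v(s_0) + 2v(s_1) + ... + 2v(s_{6}) + v(s_7)].
Sum ≈ 0.3186.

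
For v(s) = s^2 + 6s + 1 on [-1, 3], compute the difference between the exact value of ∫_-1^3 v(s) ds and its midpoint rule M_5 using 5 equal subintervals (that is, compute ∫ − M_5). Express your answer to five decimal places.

0.21333

Exact integral: ∫_-1^3 v(s) ds ≈ 37.3333333.
M_5 = 37.12.
Error ≈ 37.3333333 − 37.12 ≈ 0.21333.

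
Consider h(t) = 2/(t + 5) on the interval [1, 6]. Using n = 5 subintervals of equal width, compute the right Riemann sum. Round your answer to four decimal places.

Δt = (6 − 1)/5 = 1.
Right endpoints: 2, 3, 4, 5, 6.
h(2) = 2/7, h(3) = 0.25, h(4) = 2/9, h(5) = 0.2, h(6) = 2/11.
Sum = Δt · [h(2) + h(3) + h(4) + h(5) + h(6)].
Sum ≈ 1.1398.

1.1398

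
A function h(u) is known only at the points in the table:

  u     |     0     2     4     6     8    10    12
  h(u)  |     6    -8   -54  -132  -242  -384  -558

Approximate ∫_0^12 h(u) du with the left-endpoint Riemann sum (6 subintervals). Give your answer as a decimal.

Δu = 2.
Sum = 2·[6 + (-8) + (-54) + (-132) + (-242) + (-384)] = -1628.

-1628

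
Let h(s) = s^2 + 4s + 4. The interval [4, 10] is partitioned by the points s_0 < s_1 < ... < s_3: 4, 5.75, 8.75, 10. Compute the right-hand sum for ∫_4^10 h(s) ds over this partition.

631.796875

Subinterval widths: 1.75, 3, 1.25.
Right endpoints: 5.75, 8.75, 10.
h(5.75) = 60.0625, h(8.75) = 115.5625, h(10) = 144.
Sum = Σ Δs_i · h(s_i).
Sum = 631.796875.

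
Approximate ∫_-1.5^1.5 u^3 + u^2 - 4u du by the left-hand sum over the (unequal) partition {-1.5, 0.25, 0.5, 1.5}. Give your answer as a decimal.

Subinterval widths: 1.75, 0.25, 1.
Left endpoints: -1.5, 0.25, 0.5.
f(-1.5) = 4.875, f(0.25) = -0.921875, f(0.5) = -1.625.
Sum = Σ Δu_i · f(u_i).
Sum = 6.67578125.

6.67578125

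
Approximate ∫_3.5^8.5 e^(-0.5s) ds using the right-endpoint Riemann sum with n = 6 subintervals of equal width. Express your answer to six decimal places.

Δs = (8.5 − 3.5)/6 = 5/6.
Right endpoints: 13/3, 31/6, 6, 41/6, 23/3, 8.5.
f(13/3) ≈ 0.114559, f(31/6) ≈ 0.075522, f(6) ≈ 0.049787, f(41/6) ≈ 0.032822, f(23/3) ≈ 0.021637, f(8.5) ≈ 0.014264.
Sum = Δs · [f(13/3) + f(31/6) + f(6) + ...].
Sum ≈ 0.257159.

0.257159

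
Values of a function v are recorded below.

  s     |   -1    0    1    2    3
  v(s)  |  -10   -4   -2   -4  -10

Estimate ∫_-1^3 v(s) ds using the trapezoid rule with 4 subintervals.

-20

Δs = 1.
T_4 = (1/2)·[(-10) + 2·(-4) + 2·(-2) + 2·(-4) + (-10)] = -20.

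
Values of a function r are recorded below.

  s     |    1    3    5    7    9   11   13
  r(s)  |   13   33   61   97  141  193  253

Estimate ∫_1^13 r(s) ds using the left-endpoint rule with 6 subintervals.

1076

Δs = 2.
Sum = 2·[13 + 33 + 61 + 97 + 141 + 193] = 1076.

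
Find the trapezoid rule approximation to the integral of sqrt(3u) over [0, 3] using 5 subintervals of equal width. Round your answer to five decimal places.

Δu = (3 − 0)/5 = 0.6.
f(0) ≈ 0.00000, f(0.6) ≈ 1.34164, f(1.2) ≈ 1.89737, f(1.8) ≈ 2.32379, f(2.4) ≈ 2.68328, f(3) ≈ 3.00000.
T_5 = (Δu/2)·[f(u_0) + 2f(u_1) + ... + 2f(u_{4}) + f(u_5)].
Sum ≈ 5.84765.

5.84765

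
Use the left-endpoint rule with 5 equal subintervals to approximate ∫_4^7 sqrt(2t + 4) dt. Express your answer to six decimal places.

Δt = (7 − 4)/5 = 0.6.
Left endpoints: 4, 4.6, 5.2, 5.8, 6.4.
f(4) ≈ 3.464102, f(4.6) ≈ 3.633180, f(5.2) ≈ 3.794733, f(5.8) ≈ 3.949684, f(6.4) ≈ 4.098780.
Sum = Δt · [f(4) + f(4.6) + f(5.2) + f(5.8) + f(6.4)].
Sum ≈ 11.364287.

11.364287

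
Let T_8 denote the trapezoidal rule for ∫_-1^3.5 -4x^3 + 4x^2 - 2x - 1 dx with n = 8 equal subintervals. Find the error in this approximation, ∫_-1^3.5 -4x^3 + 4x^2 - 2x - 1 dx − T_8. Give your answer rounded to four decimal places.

Exact integral: ∫_-1^3.5 f(x) dx = -106.3125.
T_8 ≈ -108.922852.
Error ≈ -106.3125 − (-108.922852) ≈ 2.6104.

2.6104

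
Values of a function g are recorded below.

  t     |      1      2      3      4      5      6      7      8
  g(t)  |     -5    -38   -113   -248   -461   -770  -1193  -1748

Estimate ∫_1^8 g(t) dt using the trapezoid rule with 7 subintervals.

Δt = 1.
T_7 = (1/2)·[(-5) + 2·(-38) + 2·(-113) + 2·(-248) + 2·(-461) + 2·(-770) + 2·(-1193) + (-1748)] = -3699.5.

-3699.5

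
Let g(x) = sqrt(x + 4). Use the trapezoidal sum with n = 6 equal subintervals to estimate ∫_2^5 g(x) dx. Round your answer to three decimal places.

Δx = (5 − 2)/6 = 0.5.
g(2) ≈ 2.449, g(2.5) ≈ 2.550, g(3) ≈ 2.646, g(3.5) ≈ 2.739, g(4) ≈ 2.828, g(4.5) ≈ 2.915, g(5) ≈ 3.000.
T_6 = (Δx/2)·[g(x_0) + 2g(x_1) + ... + 2g(x_{5}) + g(x_6)].
Sum ≈ 8.201.

8.201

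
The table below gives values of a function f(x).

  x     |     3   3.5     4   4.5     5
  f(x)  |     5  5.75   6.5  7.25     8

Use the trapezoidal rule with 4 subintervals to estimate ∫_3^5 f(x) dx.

13

Δx = 0.5.
T_4 = (0.5/2)·[5 + 2·5.75 + 2·6.5 + 2·7.25 + 8] = 13.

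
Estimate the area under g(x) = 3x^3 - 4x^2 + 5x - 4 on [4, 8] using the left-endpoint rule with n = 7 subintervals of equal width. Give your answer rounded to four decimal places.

Δx = (8 − 4)/7 = 4/7.
Left endpoints: 4, 32/7, 36/7, 40/7, 44/7, 48/7, 52/7.
g(4) = 144, g(32/7) = 76100/343, g(36/7) = 111128/343, g(40/7) = 155628/343, g(44/7) = 210752/343, g(48/7) = 277652/343, g(52/7) = 357480/343.
Sum = Δx · [g(4) + g(32/7) + g(36/7) + ...].
Sum ≈ 2062.6939.

2062.6939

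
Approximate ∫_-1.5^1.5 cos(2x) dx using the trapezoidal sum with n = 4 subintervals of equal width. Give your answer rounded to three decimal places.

0.114

Δx = (1.5 − (-1.5))/4 = 0.75.
f(-1.5) ≈ -0.990, f(-0.75) ≈ 0.071, f(0) ≈ 1.000, f(0.75) ≈ 0.071, f(1.5) ≈ -0.990.
T_4 = (Δx/2)·[f(x_0) + 2f(x_1) + 2f(x_2) + 2f(x_3) + f(x_4)].
Sum ≈ 0.114.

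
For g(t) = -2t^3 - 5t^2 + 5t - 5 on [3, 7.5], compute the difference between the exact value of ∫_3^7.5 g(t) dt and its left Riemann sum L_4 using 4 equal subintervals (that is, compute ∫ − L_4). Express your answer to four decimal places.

-529.8223

Exact integral: ∫_3^7.5 g(t) dt = -2104.03125.
L_4 ≈ -1574.208984.
Error ≈ -2104.03125 − (-1574.208984) ≈ -529.8223.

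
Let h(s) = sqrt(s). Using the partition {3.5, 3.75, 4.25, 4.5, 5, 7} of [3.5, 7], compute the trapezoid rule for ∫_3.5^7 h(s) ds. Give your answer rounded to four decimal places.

7.9695

Subinterval widths: 0.25, 0.5, 0.25, 0.5, 2.
h(3.5) ≈ 1.8708, h(3.75) ≈ 1.9365, h(4.25) ≈ 2.0616, h(4.5) ≈ 2.1213, h(5) ≈ 2.2361, h(7) ≈ 2.6458.
On each subinterval the trapezoid contributes (Δs_i/2)·[h(s_{i-1}) + h(s_i)].
Sum ≈ 7.9695.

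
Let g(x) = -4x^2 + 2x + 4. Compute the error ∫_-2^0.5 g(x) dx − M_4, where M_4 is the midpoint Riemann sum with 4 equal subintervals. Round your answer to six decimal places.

-0.325521

Exact integral: ∫_-2^0.5 g(x) dx ≈ -4.58333333.
M_4 = -4.2578125.
Error ≈ -4.58333333 − (-4.2578125) ≈ -0.325521.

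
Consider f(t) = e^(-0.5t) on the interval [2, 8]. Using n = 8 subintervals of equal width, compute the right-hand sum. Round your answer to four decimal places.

Δt = (8 − 2)/8 = 0.75.
Right endpoints: 2.75, 3.5, 4.25, 5, 5.75, 6.5, 7.25, 8.
f(2.75) ≈ 0.2528, f(3.5) ≈ 0.1738, f(4.25) ≈ 0.1194, f(5) ≈ 0.0821, f(5.75) ≈ 0.0564, f(6.5) ≈ 0.0388, f(7.25) ≈ 0.0266, f(8) ≈ 0.0183.
Sum = Δt · [f(2.75) + f(3.5) + f(4.25) + ...].
Sum ≈ 0.5762.

0.5762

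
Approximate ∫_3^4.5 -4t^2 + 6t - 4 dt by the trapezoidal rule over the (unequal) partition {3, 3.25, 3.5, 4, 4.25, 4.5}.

-57.875

Subinterval widths: 0.25, 0.25, 0.5, 0.25, 0.25.
f(3) = -22, f(3.25) = -26.75, f(3.5) = -32, f(4) = -44, f(4.25) = -50.75, f(4.5) = -58.
On each subinterval the trapezoid contributes (Δt_i/2)·[f(t_{i-1}) + f(t_i)].
Sum = -57.875.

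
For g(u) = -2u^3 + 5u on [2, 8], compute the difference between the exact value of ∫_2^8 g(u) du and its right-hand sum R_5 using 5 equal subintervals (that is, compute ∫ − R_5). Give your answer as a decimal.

630

Exact integral: ∫_2^8 g(u) du = -1890.
R_5 = -2520.
Error = -1890 − (-2520) = 630.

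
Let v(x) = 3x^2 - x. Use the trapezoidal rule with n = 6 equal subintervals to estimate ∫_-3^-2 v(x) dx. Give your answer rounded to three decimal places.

21.514

Δx = (-2 − (-3))/6 = 1/6.
v(-3) = 30, v(-17/6) = 323/12, v(-8/3) = 24, v(-2.5) = 21.25, v(-7/3) = 56/3, v(-13/6) = 16.25, v(-2) = 14.
T_6 = (Δx/2)·[v(x_0) + 2v(x_1) + ... + 2v(x_{5}) + v(x_6)].
Sum ≈ 21.514.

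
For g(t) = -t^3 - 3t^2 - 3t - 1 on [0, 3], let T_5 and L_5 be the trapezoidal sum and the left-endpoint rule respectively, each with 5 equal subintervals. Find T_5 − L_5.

T_5 = -65.1.
L_5 = -46.2.
T_5 − L_5 = -18.9.

-18.9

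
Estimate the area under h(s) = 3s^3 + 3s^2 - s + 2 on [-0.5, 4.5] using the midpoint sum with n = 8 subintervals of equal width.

Δs = (4.5 − (-0.5))/8 = 0.625.
Midpoints: -0.1875, 0.4375, 1.0625, 1.6875, 2.3125, 2.9375, 3.5625, 4.1875.
h(-0.1875) = 9311/4096, h(0.4375) = 9781/4096, h(1.0625) = 32451/4096, h(1.6875) = 95321/4096, h(2.3125) = 216391/4096, h(2.9375) = 413661/4096, h(3.5625) = 705131/4096, h(4.1875) = 1108801/4096.
Sum = Δs · [h(-0.1875) + h(0.4375) + h(1.0625) + ...].
Sum = 395.33203125.

395.33203125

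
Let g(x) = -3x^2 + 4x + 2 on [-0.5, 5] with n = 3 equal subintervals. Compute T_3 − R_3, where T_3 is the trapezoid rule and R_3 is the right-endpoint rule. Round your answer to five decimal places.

47.89583

T_3 ≈ -73.8680556.
R_3 ≈ -121.7638889.
T_3 − R_3 ≈ 47.89583.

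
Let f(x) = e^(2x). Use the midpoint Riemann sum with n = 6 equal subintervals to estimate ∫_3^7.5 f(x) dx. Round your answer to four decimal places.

1490581.6473

Δx = (7.5 − 3)/6 = 0.75.
Midpoints: 3.375, 4.125, 4.875, 5.625, 6.375, 7.125.
f(3.375) ≈ 854.0588, f(4.125) ≈ 3827.6258, f(4.875) ≈ 17154.2288, f(5.625) ≈ 76879.9198, f(6.375) ≈ 344551.8961, f(7.125) ≈ 1544174.4671.
Sum = Δx · [f(3.375) + f(4.125) + f(4.875) + ...].
Sum ≈ 1490581.6473.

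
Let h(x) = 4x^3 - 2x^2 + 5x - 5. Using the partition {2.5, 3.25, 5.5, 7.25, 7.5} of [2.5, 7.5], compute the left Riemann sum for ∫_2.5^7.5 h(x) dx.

Subinterval widths: 0.75, 2.25, 1.75, 0.25.
Left endpoints: 2.5, 3.25, 5.5, 7.25.
h(2.5) = 57.5, h(3.25) = 127.4375, h(5.5) = 627.5, h(7.25) = 1450.4375.
Sum = Σ Δx_i · h(x_i).
Sum = 1790.59375.

1790.59375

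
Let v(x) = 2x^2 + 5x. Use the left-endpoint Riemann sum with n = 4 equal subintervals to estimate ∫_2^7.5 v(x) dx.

Δx = (7.5 − 2)/4 = 1.375.
Left endpoints: 2, 3.375, 4.75, 6.125.
v(2) = 18, v(3.375) = 39.65625, v(4.75) = 68.875, v(6.125) = 105.65625.
Sum = Δx · [v(2) + v(3.375) + v(4.75) + v(6.125)].
Sum = 319.2578125.

319.2578125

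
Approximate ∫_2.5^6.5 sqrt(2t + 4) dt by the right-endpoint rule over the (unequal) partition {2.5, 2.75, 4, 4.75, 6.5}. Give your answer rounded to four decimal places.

Subinterval widths: 0.25, 1.25, 0.75, 1.75.
Right endpoints: 2.75, 4, 4.75, 6.5.
f(2.75) ≈ 3.0822, f(4) ≈ 3.4641, f(4.75) ≈ 3.6742, f(6.5) ≈ 4.1231.
Sum = Σ Δt_i · f(t_i).
Sum ≈ 15.0718.

15.0718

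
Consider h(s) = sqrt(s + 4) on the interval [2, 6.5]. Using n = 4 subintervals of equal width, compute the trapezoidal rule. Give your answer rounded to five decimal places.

Δs = (6.5 − 2)/4 = 1.125.
h(2) ≈ 2.44949, h(3.125) ≈ 2.66927, h(4.25) ≈ 2.87228, h(5.375) ≈ 3.06186, h(6.5) ≈ 3.24037.
T_4 = (Δs/2)·[h(s_0) + 2h(s_1) + 2h(s_2) + 2h(s_3) + h(s_4)].
Sum ≈ 12.87939.

12.87939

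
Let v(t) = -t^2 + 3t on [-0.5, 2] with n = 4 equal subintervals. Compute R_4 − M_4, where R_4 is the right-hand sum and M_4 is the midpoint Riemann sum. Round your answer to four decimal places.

R_4 = 3.92578125.
M_4 ≈ 2.998047.
R_4 − M_4 ≈ 0.9277.

0.9277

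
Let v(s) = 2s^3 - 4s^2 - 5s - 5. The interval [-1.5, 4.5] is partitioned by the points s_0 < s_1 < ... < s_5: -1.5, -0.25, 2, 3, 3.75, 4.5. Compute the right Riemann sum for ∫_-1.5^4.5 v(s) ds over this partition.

Subinterval widths: 1.25, 2.25, 1, 0.75, 0.75.
Right endpoints: -0.25, 2, 3, 3.75, 4.5.
v(-0.25) = -4.03125, v(2) = -15, v(3) = -2, v(3.75) = 25.46875, v(4.5) = 73.75.
Sum = Σ Δs_i · v(s_i).
Sum = 33.625.

33.625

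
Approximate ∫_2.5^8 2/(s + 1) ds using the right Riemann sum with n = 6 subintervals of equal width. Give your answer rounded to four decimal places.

Δs = (8 − 2.5)/6 = 11/12.
Right endpoints: 41/12, 13/3, 5.25, 37/6, 85/12, 8.
f(41/12) = 24/53, f(13/3) = 0.375, f(5.25) = 0.32, f(37/6) = 12/43, f(85/12) = 24/97, f(8) = 2/9.
Sum = Δs · [f(41/12) + f(13/3) + f(5.25) + ...].
Sum ≈ 1.7385.

1.7385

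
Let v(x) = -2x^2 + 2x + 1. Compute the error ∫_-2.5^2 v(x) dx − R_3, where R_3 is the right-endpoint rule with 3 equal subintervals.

Exact integral: ∫_-2.5^2 v(x) dx = -13.5.
R_3 = -6.75.
Error = -13.5 − (-6.75) = -6.75.

-6.75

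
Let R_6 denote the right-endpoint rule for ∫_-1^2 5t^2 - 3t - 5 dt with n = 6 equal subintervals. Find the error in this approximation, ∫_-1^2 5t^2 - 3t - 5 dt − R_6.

-2.125

Exact integral: ∫_-1^2 f(t) dt = -4.5.
R_6 = -2.375.
Error = -4.5 − (-2.375) = -2.125.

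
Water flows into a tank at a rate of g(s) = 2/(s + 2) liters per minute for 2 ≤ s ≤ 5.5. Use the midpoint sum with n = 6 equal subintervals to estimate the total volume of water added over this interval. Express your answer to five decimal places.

Δs = (5.5 − 2)/6 = 7/12.
Midpoints: 55/24, 2.875, 83/24, 97/24, 4.625, 125/24.
g(55/24) = 48/103, g(2.875) = 16/39, g(83/24) = 48/131, g(97/24) = 48/145, g(4.625) = 16/53, g(125/24) = 48/173.
Sum = Δs · [g(55/24) + g(2.875) + g(83/24) + ...].
Sum ≈ 1.25596.

1.25596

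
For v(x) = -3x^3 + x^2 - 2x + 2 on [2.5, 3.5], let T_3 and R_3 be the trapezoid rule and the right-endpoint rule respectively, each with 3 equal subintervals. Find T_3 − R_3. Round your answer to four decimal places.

T_3 ≈ -78.648148.
R_3 ≈ -91.606481.
T_3 − R_3 ≈ 12.9583.

12.9583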